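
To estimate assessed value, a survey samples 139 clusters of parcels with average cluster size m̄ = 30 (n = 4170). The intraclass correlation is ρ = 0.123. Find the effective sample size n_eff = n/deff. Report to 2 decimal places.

deff = 1 + (30 − 1)·0.123 = 1 + 3.567 = 4.567.
n_eff = 4170 / 4.567 = 913.07.

913.07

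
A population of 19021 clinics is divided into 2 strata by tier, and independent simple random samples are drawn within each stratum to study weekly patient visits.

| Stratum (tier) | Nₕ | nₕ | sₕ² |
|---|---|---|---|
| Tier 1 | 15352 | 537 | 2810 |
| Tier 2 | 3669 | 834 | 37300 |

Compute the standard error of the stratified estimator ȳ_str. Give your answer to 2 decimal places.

2.14

Var(ȳ_str) = Σₕ Wₕ²(1 − fₕ)sₕ²/nₕ with Wₕ = Nₕ/N, N = 19021.
Tier 1: Wₕ = 0.80710793; term = 0.80710793²·(1 − 0.03497916)·2810/537 = 3.2895157.
Tier 2: Wₕ = 0.19289207; term = 0.19289207²·(1 − 0.22730989)·37300/834 = 1.2858102.
Sum = 4.5753259.
SE = √(4.5753259) = 2.14.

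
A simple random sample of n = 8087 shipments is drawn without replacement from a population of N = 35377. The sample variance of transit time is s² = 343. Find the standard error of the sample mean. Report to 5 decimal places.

0.18088

Under SRS without replacement, Var(ȳ) = (1 − f)·s²/n with f = n/N = 8087/35377 = 0.22859485.
Var(ȳ) = (1 − 0.22859485)·343/8087 = 0.77140515·0.04241375 = 0.032718186.
SE(ȳ) = √(0.032718186) = 0.18088.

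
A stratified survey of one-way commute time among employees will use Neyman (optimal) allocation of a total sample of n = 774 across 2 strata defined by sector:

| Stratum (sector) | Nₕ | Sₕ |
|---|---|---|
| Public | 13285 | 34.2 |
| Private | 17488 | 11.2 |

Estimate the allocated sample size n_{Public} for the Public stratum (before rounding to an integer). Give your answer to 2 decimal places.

Neyman allocation: nₕ = n·NₕSₕ / Σⱼ NⱼSⱼ.
Σ NⱼSⱼ = 13285·34.2 + 17488·11.2 = 650212.6.
n_{Public} = 774·13285·34.2 / 650212.6 = 540.85.

540.85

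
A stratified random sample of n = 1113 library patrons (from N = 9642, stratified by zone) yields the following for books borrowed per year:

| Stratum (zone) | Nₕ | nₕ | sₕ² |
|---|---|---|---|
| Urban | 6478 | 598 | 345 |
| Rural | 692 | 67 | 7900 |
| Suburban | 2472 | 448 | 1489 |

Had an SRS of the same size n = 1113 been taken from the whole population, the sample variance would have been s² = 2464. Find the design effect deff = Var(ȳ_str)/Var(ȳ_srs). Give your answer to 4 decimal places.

0.4922

Var(ȳ_str) = Σ Wₕ²(1−fₕ)sₕ²/nₕ with Wₕ = Nₕ/9642:
  Urban: (6478/9642)²·(1−598/6478)·345/598 = 0.23637521
  Rural: (692/9642)²·(1−67/692)·7900/67 = 0.54853475
  Suburban: (2472/9642)²·(1−448/2472)·1489/448 = 0.17887161
  → Var(ȳ_str) = 0.96378157.
Var(ȳ_srs) = (1 − 1113/9642)·2464/1113 = 1.9582878.
deff = 0.96378157 / 1.9582878 = 0.4922.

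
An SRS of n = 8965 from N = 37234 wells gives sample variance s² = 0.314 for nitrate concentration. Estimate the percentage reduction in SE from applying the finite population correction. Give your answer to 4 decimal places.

12.8665

f = n/N = 8965/37234 = 0.24077456.
SE_no-fpc = √(s²/n) = 0.0059182005; SE_fpc = √((1−f)s²/n) = 0.0051567378.
Ratio = √(1−f) = 0.87133543. Reduction = 100·(1 − 0.87133543) = 12.8665%.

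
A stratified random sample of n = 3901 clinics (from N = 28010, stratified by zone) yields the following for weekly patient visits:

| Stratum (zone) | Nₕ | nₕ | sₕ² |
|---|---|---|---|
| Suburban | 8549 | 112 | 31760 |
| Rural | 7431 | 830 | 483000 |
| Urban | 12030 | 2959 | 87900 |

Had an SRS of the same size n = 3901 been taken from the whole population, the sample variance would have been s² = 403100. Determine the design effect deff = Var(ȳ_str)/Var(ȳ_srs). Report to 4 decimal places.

0.7486

Var(ȳ_str) = Σ Wₕ²(1−fₕ)sₕ²/nₕ with Wₕ = Nₕ/28010:
  Suburban: (8549/28010)²·(1−112/8549)·31760/112 = 26.069915
  Rural: (7431/28010)²·(1−830/7431)·483000/830 = 36.38311
  Urban: (12030/28010)²·(1−2959/12030)·87900/2959 = 4.1317923
  → Var(ȳ_str) = 66.584817.
Var(ȳ_srs) = (1 − 3901/28010)·403100/3901 = 88.94119.
deff = 66.584817 / 88.94119 = 0.7486.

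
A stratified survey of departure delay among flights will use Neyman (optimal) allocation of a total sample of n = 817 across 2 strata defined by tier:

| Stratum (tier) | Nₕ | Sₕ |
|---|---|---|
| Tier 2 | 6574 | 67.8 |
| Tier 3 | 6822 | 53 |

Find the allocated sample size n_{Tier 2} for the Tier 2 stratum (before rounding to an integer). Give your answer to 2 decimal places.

451.08

Neyman allocation: nₕ = n·NₕSₕ / Σⱼ NⱼSⱼ.
Σ NⱼSⱼ = 6574·67.8 + 6822·53 = 807283.2.
n_{Tier 2} = 817·6574·67.8 / 807283.2 = 451.08.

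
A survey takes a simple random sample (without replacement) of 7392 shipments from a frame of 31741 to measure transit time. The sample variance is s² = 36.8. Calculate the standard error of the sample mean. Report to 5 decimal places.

0.06180

Under SRS without replacement, Var(ȳ) = (1 − f)·s²/n with f = n/N = 7392/31741 = 0.23288491.
Var(ȳ) = (1 − 0.23288491)·36.8/7392 = 0.76711509·0.004978355 = 0.0038189712.
SE(ȳ) = √(0.0038189712) = 0.06180.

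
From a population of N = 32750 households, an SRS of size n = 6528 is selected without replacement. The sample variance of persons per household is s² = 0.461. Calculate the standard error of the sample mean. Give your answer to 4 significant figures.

Under SRS without replacement, Var(ȳ) = (1 − f)·s²/n with f = n/N = 6528/32750 = 0.19932824.
Var(ȳ) = (1 − 0.19932824)·0.461/6528 = 0.80067176·7.0618873 × 10^-5 = 5.6542537 × 10^-5.
SE(ȳ) = √(5.6542537 × 10^-5) = 0.007519.

0.007519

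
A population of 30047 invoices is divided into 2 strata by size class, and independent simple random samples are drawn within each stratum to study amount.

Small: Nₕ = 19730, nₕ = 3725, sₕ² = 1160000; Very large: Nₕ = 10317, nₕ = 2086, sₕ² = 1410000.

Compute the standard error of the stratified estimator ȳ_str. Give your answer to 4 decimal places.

13.1339

Var(ȳ_str) = Σₕ Wₕ²(1 − fₕ)sₕ²/nₕ with Wₕ = Nₕ/N, N = 30047.
Small: Wₕ = 0.65663793; term = 0.65663793²·(1 − 0.18879878)·1160000/3725 = 108.92116.
Very large: Wₕ = 0.34336207; term = 0.34336207²·(1 − 0.20219056)·1410000/2086 = 63.578255.
Sum = 172.49942.
SE = √(172.49942) = 13.1339.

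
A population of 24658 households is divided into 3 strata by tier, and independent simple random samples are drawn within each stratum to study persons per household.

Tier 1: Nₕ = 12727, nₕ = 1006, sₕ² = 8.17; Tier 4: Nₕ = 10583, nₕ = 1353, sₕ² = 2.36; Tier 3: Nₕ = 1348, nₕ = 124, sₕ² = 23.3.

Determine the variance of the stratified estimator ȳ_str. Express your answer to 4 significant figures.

0.002783

Var(ȳ_str) = Σₕ Wₕ²(1 − fₕ)sₕ²/nₕ with Wₕ = Nₕ/N, N = 24658.
Tier 1: Wₕ = 0.51614081; term = 0.51614081²·(1 − 0.07904455)·8.17/1006 = 0.0019925035.
Tier 4: Wₕ = 0.42919134; term = 0.42919134²·(1 − 0.12784655)·2.36/1353 = 2.8022637 × 10^-4.
Tier 3: Wₕ = 0.05466786; term = 0.05466786²·(1 − 0.09198813)·23.3/124 = 5.0990568 × 10^-4.
Sum = 0.0027826356.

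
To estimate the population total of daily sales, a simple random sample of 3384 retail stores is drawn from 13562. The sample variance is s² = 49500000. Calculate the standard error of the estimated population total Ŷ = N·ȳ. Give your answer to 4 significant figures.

1.421 × 10^6

Var(Ŷ) = N²·Var(ȳ) = N²·(1 − n/N)·s²/n.
f = 3384/13562 = 0.24952072; Var(ȳ) = 0.75047928·49500000/3384 = 10977.755.
Var(Ŷ) = 13562² · 10977.755 = 2.0191148 × 10^12.
SE(Ŷ) = √(2.0191148 × 10^12) = 1.421 × 10^6.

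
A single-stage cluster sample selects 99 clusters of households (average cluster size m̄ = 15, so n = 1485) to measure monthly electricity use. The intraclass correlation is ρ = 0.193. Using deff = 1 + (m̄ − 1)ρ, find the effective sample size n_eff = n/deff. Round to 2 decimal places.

deff = 1 + (15 − 1)·0.193 = 1 + 2.702 = 3.702.
n_eff = 1485 / 3.702 = 401.13.

401.13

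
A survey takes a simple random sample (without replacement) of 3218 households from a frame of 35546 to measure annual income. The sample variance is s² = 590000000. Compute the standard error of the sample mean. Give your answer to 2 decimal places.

Under SRS without replacement, Var(ȳ) = (1 − f)·s²/n with f = n/N = 3218/35546 = 0.09053058.
Var(ȳ) = (1 − 0.09053058)·590000000/3218 = 0.90946942·183343.69 = 166745.48.
SE(ȳ) = √(166745.48) = 408.34.

408.34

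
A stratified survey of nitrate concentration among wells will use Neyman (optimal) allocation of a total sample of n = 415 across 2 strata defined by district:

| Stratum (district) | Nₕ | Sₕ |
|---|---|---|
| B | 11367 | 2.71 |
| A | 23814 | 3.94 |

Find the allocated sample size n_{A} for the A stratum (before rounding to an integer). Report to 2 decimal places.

Neyman allocation: nₕ = n·NₕSₕ / Σⱼ NⱼSⱼ.
Σ NⱼSⱼ = 11367·2.71 + 23814·3.94 = 124631.73.
n_{A} = 415·23814·3.94 / 124631.73 = 312.43.

312.43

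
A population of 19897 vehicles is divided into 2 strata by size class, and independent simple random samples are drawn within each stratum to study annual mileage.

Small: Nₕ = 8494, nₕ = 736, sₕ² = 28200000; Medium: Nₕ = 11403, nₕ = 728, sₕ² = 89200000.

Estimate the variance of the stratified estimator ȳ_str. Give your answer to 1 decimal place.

Var(ȳ_str) = Σₕ Wₕ²(1 − fₕ)sₕ²/nₕ with Wₕ = Nₕ/N, N = 19897.
Small: Wₕ = 0.42689853; term = 0.42689853²·(1 − 0.08664940)·28200000/736 = 6377.6125.
Medium: Wₕ = 0.57310147; term = 0.57310147²·(1 − 0.06384285)·89200000/728 = 37674.308.
Sum = 44051.921.

44051.9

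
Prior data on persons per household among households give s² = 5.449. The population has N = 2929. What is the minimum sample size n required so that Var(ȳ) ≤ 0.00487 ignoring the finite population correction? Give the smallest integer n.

Without fpc, n₀ = s²/D = 5.449/0.00487 = 1118.8912.
Rounding up, n = 1119.

1119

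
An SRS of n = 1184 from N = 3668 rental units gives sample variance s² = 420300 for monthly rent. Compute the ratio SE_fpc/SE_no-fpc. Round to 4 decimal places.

0.8229

f = n/N = 1184/3668 = 0.32279171.
SE_no-fpc = √(s²/n) = 18.840995; SE_fpc = √((1−f)s²/n) = 15.504757.
Ratio = √(1−f) = 0.82292666.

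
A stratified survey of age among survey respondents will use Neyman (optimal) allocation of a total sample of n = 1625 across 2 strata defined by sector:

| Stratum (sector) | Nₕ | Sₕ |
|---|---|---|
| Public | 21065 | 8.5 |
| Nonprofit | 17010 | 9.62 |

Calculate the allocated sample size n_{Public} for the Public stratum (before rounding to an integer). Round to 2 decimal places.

Neyman allocation: nₕ = n·NₕSₕ / Σⱼ NⱼSⱼ.
Σ NⱼSⱼ = 21065·8.5 + 17010·9.62 = 342688.7.
n_{Public} = 1625·21065·8.5 / 342688.7 = 849.05.

849.05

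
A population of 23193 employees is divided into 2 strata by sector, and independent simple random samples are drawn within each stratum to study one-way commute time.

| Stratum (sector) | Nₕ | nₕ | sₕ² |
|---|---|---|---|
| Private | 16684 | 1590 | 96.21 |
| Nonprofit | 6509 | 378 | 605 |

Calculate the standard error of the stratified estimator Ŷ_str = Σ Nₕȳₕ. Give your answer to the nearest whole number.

Var(Ŷ_str) = Σₕ Nₕ²(1 − fₕ)sₕ²/nₕ.
Private: 16684²·(1 − 1590/16684)·96.21/1590 = 1.5237988 × 10^7.
Nonprofit: 6509²·(1 − 378/6509)·605/378 = 6.3871801 × 10^7.
Sum = 7.9109789 × 10^7.
SE = √(7.9109789 × 10^7) = 8894.

8894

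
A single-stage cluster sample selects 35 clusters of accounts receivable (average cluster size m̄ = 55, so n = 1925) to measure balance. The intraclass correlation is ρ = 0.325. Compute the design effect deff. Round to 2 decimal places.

18.55

deff = 1 + (55 − 1)·0.325 = 1 + 17.55 = 18.55.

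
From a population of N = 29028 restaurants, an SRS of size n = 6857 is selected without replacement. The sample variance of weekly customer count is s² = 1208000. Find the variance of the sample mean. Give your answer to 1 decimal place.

Under SRS without replacement, Var(ȳ) = (1 − f)·s²/n with f = n/N = 6857/29028 = 0.23622020.
Var(ȳ) = (1 − 0.23622020)·1208000/6857 = 0.76377980·176.17034 = 134.55534.

134.6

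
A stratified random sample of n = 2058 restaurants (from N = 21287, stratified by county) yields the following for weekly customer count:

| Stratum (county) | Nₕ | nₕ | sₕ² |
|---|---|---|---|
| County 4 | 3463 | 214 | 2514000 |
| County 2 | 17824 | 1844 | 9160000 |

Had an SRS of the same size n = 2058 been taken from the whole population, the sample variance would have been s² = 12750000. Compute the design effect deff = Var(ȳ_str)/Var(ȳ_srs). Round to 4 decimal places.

0.6101

Var(ȳ_str) = Σ Wₕ²(1−fₕ)sₕ²/nₕ with Wₕ = Nₕ/21287:
  County 4: (3463/21287)²·(1−214/3463)·2514000/214 = 291.69218
  County 2: (17824/21287)²·(1−1844/17824)·9160000/1844 = 3122.3931
  → Var(ȳ_str) = 3414.0853.
Var(ȳ_srs) = (1 − 2058/21287)·12750000/2058 = 5596.3782.
deff = 3414.0853 / 5596.3782 = 0.6101.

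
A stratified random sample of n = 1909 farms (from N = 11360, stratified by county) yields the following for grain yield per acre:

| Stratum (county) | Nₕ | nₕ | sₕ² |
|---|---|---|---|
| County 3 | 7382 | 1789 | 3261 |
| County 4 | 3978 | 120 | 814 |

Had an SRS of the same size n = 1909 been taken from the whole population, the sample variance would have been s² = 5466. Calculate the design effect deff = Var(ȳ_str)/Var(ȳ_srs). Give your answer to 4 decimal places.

0.5835

Var(ȳ_str) = Σ Wₕ²(1−fₕ)sₕ²/nₕ with Wₕ = Nₕ/11360:
  County 3: (7382/11360)²·(1−1789/7382)·3261/1789 = 0.58318005
  County 4: (3978/11360)²·(1−120/3978)·814/120 = 0.80670268
  → Var(ȳ_str) = 1.3898827.
Var(ȳ_srs) = (1 − 1909/11360)·5466/1909 = 2.3821172.
deff = 1.3898827 / 2.3821172 = 0.5835.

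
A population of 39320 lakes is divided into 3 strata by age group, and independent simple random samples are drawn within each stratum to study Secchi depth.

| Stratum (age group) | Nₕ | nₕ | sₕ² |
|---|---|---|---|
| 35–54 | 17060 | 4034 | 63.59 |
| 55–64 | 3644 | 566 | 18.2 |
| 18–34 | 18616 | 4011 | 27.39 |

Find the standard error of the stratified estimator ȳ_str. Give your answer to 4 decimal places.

0.0608

Var(ȳ_str) = Σₕ Wₕ²(1 − fₕ)sₕ²/nₕ with Wₕ = Nₕ/N, N = 39320.
35–54: Wₕ = 0.43387589; term = 0.43387589²·(1 − 0.23645955)·63.59/4034 = 0.002265771.
55–64: Wₕ = 0.09267548; term = 0.09267548²·(1 − 0.15532382)·18.2/566 = 2.3327861 × 10^-4.
18–34: Wₕ = 0.47344863; term = 0.47344863²·(1 − 0.21545982)·27.39/4011 = 0.0012008819.
Sum = 0.0036999315.
SE = √(0.0036999315) = 0.0608.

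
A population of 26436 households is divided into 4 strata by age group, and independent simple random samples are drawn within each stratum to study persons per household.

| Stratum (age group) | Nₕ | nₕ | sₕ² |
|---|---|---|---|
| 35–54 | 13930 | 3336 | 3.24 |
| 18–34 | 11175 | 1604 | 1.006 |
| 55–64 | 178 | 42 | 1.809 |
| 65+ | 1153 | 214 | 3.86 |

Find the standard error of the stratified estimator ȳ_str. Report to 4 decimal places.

Var(ȳ_str) = Σₕ Wₕ²(1 − fₕ)sₕ²/nₕ with Wₕ = Nₕ/N, N = 26436.
35–54: Wₕ = 0.52693297; term = 0.52693297²·(1 − 0.23948313)·3.24/3336 = 2.0508721 × 10^-4.
18–34: Wₕ = 0.42271902; term = 0.42271902²·(1 − 0.14353468)·1.006/1604 = 9.5985798 × 10^-5.
55–64: Wₕ = 0.00673324; term = 0.00673324²·(1 − 0.23595506)·1.809/42 = 1.4919584 × 10^-6.
65+: Wₕ = 0.04361477; term = 0.04361477²·(1 − 0.18560278)·3.86/214 = 2.7943252 × 10^-5.
Sum = 3.3050822 × 10^-4.
SE = √(3.3050822 × 10^-4) = 0.0182.

0.0182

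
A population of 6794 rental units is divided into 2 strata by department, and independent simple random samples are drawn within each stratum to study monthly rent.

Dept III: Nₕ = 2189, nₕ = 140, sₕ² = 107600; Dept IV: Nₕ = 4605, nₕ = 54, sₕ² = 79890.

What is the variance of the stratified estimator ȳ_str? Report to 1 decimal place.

746.4

Var(ȳ_str) = Σₕ Wₕ²(1 − fₕ)sₕ²/nₕ with Wₕ = Nₕ/N, N = 6794.
Dept III: Wₕ = 0.32219606; term = 0.32219606²·(1 − 0.06395614)·107600/140 = 74.682848.
Dept IV: Wₕ = 0.67780394; term = 0.67780394²·(1 − 0.01172638)·79890/54 = 671.71345.
Sum = 746.3963.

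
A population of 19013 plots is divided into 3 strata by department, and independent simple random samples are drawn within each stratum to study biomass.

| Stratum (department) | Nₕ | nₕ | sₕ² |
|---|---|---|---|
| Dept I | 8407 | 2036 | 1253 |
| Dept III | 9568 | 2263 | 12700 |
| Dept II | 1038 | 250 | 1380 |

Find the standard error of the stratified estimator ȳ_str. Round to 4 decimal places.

1.0903

Var(ȳ_str) = Σₕ Wₕ²(1 − fₕ)sₕ²/nₕ with Wₕ = Nₕ/N, N = 19013.
Dept I: Wₕ = 0.44217115; term = 0.44217115²·(1 − 0.24217914)·1253/2036 = 0.091184423.
Dept III: Wₕ = 0.50323463; term = 0.50323463²·(1 − 0.23651756)·12700/2263 = 1.0850738.
Dept II: Wₕ = 0.05459423; term = 0.05459423²·(1 − 0.24084778)·1380/250 = 0.012489969.
Sum = 1.1887482.
SE = √(1.1887482) = 1.0903.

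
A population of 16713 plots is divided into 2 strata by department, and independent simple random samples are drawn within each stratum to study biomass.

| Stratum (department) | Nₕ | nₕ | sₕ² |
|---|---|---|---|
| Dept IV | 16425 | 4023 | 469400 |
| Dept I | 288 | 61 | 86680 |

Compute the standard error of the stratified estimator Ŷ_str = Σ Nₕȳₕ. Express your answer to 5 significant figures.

Var(Ŷ_str) = Σₕ Nₕ²(1 − fₕ)sₕ²/nₕ.
Dept IV: 16425²·(1 − 4023/16425)·469400/4023 = 2.3767864 × 10^10.
Dept I: 288²·(1 − 61/288)·86680/61 = 9.2898224 × 10^7.
Sum = 2.3860762 × 10^10.
SE = √(2.3860762 × 10^10) = 154470.

154470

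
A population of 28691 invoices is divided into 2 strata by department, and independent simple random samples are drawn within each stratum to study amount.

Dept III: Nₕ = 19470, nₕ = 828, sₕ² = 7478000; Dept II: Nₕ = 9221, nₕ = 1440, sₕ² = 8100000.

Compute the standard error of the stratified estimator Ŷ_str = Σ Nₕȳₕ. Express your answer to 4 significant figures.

Var(Ŷ_str) = Σₕ Nₕ²(1 − fₕ)sₕ²/nₕ.
Dept III: 19470²·(1 − 828/19470)·7478000/828 = 3.2780349 × 10^12.
Dept II: 9221²·(1 − 1440/9221)·8100000/1440 = 4.0358588 × 10^11.
Sum = 3.6816208 × 10^12.
SE = √(3.6816208 × 10^12) = 1.919 × 10^6.

1.919 × 10^6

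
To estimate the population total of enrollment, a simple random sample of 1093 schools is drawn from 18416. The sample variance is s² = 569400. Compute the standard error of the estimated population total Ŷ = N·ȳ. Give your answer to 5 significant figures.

Var(Ŷ) = N²·Var(ȳ) = N²·(1 − n/N)·s²/n.
f = 1093/18416 = 0.05935056; Var(ȳ) = 0.94064944·569400/1093 = 490.03274.
Var(Ŷ) = 18416² · 490.03274 = 1.6619414 × 10^11.
SE(Ŷ) = √(1.6619414 × 10^11) = 407670.

407670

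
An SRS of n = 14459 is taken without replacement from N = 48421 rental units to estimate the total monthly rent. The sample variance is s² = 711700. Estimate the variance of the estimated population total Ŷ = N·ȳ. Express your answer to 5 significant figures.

Var(Ŷ) = N²·Var(ȳ) = N²·(1 − n/N)·s²/n.
f = 14459/48421 = 0.29861011; Var(ȳ) = 0.70138989·711700/14459 = 34.52377.
Var(Ŷ) = 48421² · 34.52377 = 8.0944198 × 10^10.

8.0944 × 10^10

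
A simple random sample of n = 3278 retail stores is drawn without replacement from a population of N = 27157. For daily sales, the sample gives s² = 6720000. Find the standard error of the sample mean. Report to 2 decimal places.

Under SRS without replacement, Var(ȳ) = (1 − f)·s²/n with f = n/N = 3278/27157 = 0.12070553.
Var(ȳ) = (1 − 0.12070553)·6720000/3278 = 0.87929447·2050.0305 = 1802.5805.
SE(ȳ) = √(1802.5805) = 42.46.

42.46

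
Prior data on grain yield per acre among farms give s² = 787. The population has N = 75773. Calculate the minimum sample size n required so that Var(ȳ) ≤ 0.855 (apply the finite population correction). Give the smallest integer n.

910

Without fpc, n₀ = s²/D = 787/0.855 = 920.4678.
With fpc, (1 − n/N)·s²/n ≤ D requires n ≥ n₀/(1 + n₀/N) = 920.4678/(1 + 920.4678/75773) = 909.4204.
Rounding up, n = 910.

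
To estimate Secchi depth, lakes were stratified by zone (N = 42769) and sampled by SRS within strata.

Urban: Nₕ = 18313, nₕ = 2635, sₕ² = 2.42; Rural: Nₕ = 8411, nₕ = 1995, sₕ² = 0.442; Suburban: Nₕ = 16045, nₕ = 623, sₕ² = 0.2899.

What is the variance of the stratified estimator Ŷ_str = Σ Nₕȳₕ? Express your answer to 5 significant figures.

390780

Var(Ŷ_str) = Σₕ Nₕ²(1 − fₕ)sₕ²/nₕ.
Urban: 18313²·(1 − 2635/18313)·2.42/2635 = 263684.68.
Rural: 8411²·(1 − 1995/8411)·0.442/1995 = 11956.15.
Suburban: 16045²·(1 − 623/16045)·0.2899/623 = 115143.81.
Sum = 390784.64.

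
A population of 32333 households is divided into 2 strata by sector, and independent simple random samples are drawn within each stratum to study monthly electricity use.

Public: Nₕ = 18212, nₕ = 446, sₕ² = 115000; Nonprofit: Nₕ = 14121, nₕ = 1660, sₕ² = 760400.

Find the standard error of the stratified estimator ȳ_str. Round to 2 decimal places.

Var(ȳ_str) = Σₕ Wₕ²(1 − fₕ)sₕ²/nₕ with Wₕ = Nₕ/N, N = 32333.
Public: Wₕ = 0.56326354; term = 0.56326354²·(1 − 0.02448935)·115000/446 = 79.802827.
Nonprofit: Wₕ = 0.43673646; term = 0.43673646²·(1 − 0.11755541)·760400/1660 = 77.101063.
Sum = 156.90389.
SE = √(156.90389) = 12.53.

12.53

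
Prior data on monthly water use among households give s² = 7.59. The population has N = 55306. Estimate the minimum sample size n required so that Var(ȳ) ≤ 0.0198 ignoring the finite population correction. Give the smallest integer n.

Without fpc, n₀ = s²/D = 7.59/0.0198 = 383.3333.
Rounding up, n = 384.

384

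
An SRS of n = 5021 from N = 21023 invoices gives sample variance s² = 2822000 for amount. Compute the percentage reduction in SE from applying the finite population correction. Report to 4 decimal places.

12.7552

f = n/N = 5021/21023 = 0.23883366.
SE_no-fpc = √(s²/n) = 23.707371; SE_fpc = √((1−f)s²/n) = 20.68346.
Ratio = √(1−f) = 0.87244848. Reduction = 100·(1 − 0.87244848) = 12.7552%.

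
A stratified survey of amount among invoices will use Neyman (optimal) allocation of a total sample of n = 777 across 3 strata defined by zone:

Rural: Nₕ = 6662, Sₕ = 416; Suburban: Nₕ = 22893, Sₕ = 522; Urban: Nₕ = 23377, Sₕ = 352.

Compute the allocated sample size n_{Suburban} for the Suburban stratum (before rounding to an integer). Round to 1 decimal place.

Neyman allocation: nₕ = n·NₕSₕ / Σⱼ NⱼSⱼ.
Σ NⱼSⱼ = 6662·416 + 22893·522 + 23377·352 = 2.2950242 × 10^7.
n_{Suburban} = 777·22893·522 / (2.2950242 × 10^7) = 404.6.

404.6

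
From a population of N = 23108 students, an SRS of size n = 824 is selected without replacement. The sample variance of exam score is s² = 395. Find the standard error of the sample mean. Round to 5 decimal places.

Under SRS without replacement, Var(ȳ) = (1 − f)·s²/n with f = n/N = 824/23108 = 0.03565865.
Var(ȳ) = (1 − 0.03565865)·395/824 = 0.96434135·0.47936893 = 0.46227528.
SE(ȳ) = √(0.46227528) = 0.67991.

0.67991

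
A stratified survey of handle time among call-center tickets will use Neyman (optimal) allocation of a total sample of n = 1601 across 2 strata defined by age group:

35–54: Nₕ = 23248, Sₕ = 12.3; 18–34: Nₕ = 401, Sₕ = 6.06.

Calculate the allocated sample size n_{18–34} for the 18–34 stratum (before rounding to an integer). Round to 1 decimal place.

13.5

Neyman allocation: nₕ = n·NₕSₕ / Σⱼ NⱼSⱼ.
Σ NⱼSⱼ = 23248·12.3 + 401·6.06 = 288380.46.
n_{18–34} = 1601·401·6.06 / 288380.46 = 13.5.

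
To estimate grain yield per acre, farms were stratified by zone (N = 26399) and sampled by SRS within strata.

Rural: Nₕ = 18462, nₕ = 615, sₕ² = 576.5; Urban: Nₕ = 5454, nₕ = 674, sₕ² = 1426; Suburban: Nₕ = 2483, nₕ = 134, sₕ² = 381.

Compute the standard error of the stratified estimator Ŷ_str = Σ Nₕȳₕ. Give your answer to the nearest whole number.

Var(Ŷ_str) = Σₕ Nₕ²(1 − fₕ)sₕ²/nₕ.
Rural: 18462²·(1 − 615/18462)·576.5/615 = 3.0886462 × 10^8.
Urban: 5454²·(1 − 674/5454)·1426/674 = 5.5157257 × 10^7.
Suburban: 2483²·(1 − 134/2483)·381/134 = 1.6583642 × 10^7.
Sum = 3.8060552 × 10^8.
SE = √(3.8060552 × 10^8) = 19509.

19509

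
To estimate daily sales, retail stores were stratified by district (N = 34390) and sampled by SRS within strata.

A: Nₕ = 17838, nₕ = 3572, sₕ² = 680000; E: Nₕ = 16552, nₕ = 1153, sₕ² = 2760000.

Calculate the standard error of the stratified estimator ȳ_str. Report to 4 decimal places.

23.5977

Var(ȳ_str) = Σₕ Wₕ²(1 − fₕ)sₕ²/nₕ with Wₕ = Nₕ/N, N = 34390.
A: Wₕ = 0.51869730; term = 0.51869730²·(1 − 0.20024666)·680000/3572 = 40.962032.
E: Wₕ = 0.48130270; term = 0.48130270²·(1 − 0.06965926)·2760000/1153 = 515.89156.
Sum = 556.85359.
SE = √(556.85359) = 23.5977.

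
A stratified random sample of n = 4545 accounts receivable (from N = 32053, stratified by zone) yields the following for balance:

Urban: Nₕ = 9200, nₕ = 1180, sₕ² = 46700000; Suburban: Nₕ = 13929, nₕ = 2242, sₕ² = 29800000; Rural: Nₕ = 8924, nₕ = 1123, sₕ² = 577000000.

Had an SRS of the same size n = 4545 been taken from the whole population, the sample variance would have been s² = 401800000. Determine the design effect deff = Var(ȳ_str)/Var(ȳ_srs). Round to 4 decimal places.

0.5241

Var(ȳ_str) = Σ Wₕ²(1−fₕ)sₕ²/nₕ with Wₕ = Nₕ/32053:
  Urban: (9200/32053)²·(1−1180/9200)·46700000/1180 = 2842.2332
  Suburban: (13929/32053)²·(1−2242/13929)·29800000/2242 = 2106.0383
  Rural: (8924/32053)²·(1−1123/8924)·577000000/1123 = 34815.171
  → Var(ȳ_str) = 39763.443.
Var(ȳ_srs) = (1 − 4545/32053)·401800000/4545 = 75869.352.
deff = 39763.443 / 75869.352 = 0.5241.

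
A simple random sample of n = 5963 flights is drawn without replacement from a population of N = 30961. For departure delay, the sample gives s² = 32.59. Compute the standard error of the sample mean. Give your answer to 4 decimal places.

0.0664

Under SRS without replacement, Var(ȳ) = (1 − f)·s²/n with f = n/N = 5963/30961 = 0.19259714.
Var(ȳ) = (1 − 0.19259714)·32.59/5963 = 0.80740286·0.0054653698 = 0.0044127552.
SE(ȳ) = √(0.0044127552) = 0.0664.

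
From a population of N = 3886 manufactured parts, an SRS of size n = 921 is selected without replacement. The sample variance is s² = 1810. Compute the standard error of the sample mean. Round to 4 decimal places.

1.2245

Under SRS without replacement, Var(ȳ) = (1 − f)·s²/n with f = n/N = 921/3886 = 0.23700463.
Var(ȳ) = (1 − 0.23700463)·1810/921 = 0.76299537·1.9652552 = 1.4994806.
SE(ȳ) = √(1.4994806) = 1.2245.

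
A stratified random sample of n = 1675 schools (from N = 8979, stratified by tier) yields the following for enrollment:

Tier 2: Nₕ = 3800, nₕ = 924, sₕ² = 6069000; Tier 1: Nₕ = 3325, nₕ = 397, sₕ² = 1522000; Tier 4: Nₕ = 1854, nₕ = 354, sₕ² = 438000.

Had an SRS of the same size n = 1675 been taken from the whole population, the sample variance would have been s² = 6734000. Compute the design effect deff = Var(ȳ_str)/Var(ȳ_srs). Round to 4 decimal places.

0.4269

Var(ȳ_str) = Σ Wₕ²(1−fₕ)sₕ²/nₕ with Wₕ = Nₕ/8979:
  Tier 2: (3800/8979)²·(1−924/3800)·6069000/924 = 890.35192
  Tier 1: (3325/8979)²·(1−397/3325)·1522000/397 = 462.94663
  Tier 4: (1854/8979)²·(1−354/1854)·438000/354 = 42.679163
  → Var(ȳ_str) = 1395.9777.
Var(ȳ_srs) = (1 − 1675/8979)·6734000/1675 = 3270.3264.
deff = 1395.9777 / 3270.3264 = 0.4269.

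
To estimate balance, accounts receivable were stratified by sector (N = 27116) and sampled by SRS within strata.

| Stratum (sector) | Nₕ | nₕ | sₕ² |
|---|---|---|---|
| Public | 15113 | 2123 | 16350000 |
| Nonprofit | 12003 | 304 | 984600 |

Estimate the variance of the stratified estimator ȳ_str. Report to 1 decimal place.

2674.8

Var(ȳ_str) = Σₕ Wₕ²(1 − fₕ)sₕ²/nₕ with Wₕ = Nₕ/N, N = 27116.
Public: Wₕ = 0.55734622; term = 0.55734622²·(1 − 0.14047509)·16350000/2123 = 2056.252.
Nonprofit: Wₕ = 0.44265378; term = 0.44265378²·(1 − 0.02532700)·984600/304 = 618.5482.
Sum = 2674.8002.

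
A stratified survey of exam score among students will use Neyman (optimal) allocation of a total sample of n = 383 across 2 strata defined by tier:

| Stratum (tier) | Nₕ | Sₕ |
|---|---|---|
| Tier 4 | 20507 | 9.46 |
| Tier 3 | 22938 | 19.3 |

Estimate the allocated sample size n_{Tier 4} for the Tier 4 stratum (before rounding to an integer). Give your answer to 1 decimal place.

116.7

Neyman allocation: nₕ = n·NₕSₕ / Σⱼ NⱼSⱼ.
Σ NⱼSⱼ = 20507·9.46 + 22938·19.3 = 636699.62.
n_{Tier 4} = 383·20507·9.46 / 636699.62 = 116.7.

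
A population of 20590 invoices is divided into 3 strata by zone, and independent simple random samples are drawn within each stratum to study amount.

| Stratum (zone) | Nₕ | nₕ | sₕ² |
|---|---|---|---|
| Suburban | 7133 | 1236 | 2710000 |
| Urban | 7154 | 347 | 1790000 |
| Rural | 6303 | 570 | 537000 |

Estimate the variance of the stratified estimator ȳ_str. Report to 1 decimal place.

890.4

Var(ȳ_str) = Σₕ Wₕ²(1 − fₕ)sₕ²/nₕ with Wₕ = Nₕ/N, N = 20590.
Suburban: Wₕ = 0.34643031; term = 0.34643031²·(1 − 0.17327913)·2710000/1236 = 217.54118.
Urban: Wₕ = 0.34745022; term = 0.34745022²·(1 − 0.04850433)·1790000/347 = 592.5371.
Rural: Wₕ = 0.30611948; term = 0.30611948²·(1 − 0.09043313)·537000/570 = 80.300081.
Sum = 890.37836.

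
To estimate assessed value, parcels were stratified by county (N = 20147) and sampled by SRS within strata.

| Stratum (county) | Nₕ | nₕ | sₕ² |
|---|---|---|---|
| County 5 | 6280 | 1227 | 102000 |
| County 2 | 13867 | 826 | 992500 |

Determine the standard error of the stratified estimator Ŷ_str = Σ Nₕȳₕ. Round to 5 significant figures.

Var(Ŷ_str) = Σₕ Nₕ²(1 − fₕ)sₕ²/nₕ.
County 5: 6280²·(1 − 1227/6280)·102000/1227 = 2.6379378 × 10^9.
County 2: 13867²·(1 − 826/13867)·992500/826 = 2.1729207 × 10^11.
Sum = 2.1993001 × 10^11.
SE = √(2.1993001 × 10^11) = 468970.

468970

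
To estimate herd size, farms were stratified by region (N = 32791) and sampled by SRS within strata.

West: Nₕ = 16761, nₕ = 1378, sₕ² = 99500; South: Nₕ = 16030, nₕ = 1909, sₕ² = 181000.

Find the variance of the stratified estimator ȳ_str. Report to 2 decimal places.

Var(ȳ_str) = Σₕ Wₕ²(1 − fₕ)sₕ²/nₕ with Wₕ = Nₕ/N, N = 32791.
West: Wₕ = 0.51114635; term = 0.51114635²·(1 − 0.08221466)·99500/1378 = 17.314323.
South: Wₕ = 0.48885365; term = 0.48885365²·(1 − 0.11908921)·181000/1909 = 19.960081.
Sum = 37.274404.

37.27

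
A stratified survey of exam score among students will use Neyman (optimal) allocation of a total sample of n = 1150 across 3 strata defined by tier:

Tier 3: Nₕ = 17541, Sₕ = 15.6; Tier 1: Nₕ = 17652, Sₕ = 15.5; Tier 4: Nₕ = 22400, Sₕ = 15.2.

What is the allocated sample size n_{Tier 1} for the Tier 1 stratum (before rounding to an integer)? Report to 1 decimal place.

Neyman allocation: nₕ = n·NₕSₕ / Σⱼ NⱼSⱼ.
Σ NⱼSⱼ = 17541·15.6 + 17652·15.5 + 22400·15.2 = 887725.6.
n_{Tier 1} = 1150·17652·15.5 / 887725.6 = 354.4.

354.4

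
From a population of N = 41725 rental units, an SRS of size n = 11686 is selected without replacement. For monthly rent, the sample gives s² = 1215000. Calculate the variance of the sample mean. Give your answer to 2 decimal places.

74.85

Under SRS without replacement, Var(ȳ) = (1 − f)·s²/n with f = n/N = 11686/41725 = 0.28007190.
Var(ȳ) = (1 − 0.28007190)·1215000/11686 = 0.71992810·103.97056 = 74.85133.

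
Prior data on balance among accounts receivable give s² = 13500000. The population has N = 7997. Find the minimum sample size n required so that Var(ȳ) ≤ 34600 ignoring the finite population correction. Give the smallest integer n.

Without fpc, n₀ = s²/D = 13500000/34600 = 390.1734.
Rounding up, n = 391.

391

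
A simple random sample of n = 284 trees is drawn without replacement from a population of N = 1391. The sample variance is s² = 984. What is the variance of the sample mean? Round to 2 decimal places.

2.76

Under SRS without replacement, Var(ȳ) = (1 − f)·s²/n with f = n/N = 284/1391 = 0.20416966.
Var(ȳ) = (1 − 0.20416966)·984/284 = 0.79583034·3.4647887 = 2.757384.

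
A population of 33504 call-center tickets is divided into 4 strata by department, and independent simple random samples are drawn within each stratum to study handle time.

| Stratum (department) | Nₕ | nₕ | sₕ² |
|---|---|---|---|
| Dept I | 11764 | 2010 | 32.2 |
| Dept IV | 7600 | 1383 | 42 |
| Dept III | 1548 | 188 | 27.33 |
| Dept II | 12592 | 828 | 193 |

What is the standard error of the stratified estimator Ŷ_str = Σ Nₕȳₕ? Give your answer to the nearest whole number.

Var(Ŷ_str) = Σₕ Nₕ²(1 − fₕ)sₕ²/nₕ.
Dept I: 11764²·(1 − 2010/11764)·32.2/2010 = 1.8382204 × 10^6.
Dept IV: 7600²·(1 − 1383/7600)·42/1383 = 1.4348998 × 10^6.
Dept III: 1548²·(1 − 188/1548)·27.33/188 = 306049.48.
Dept II: 12592²·(1 − 828/12592)·193/828 = 3.452842 × 10^7.
Sum = 3.810759 × 10^7.
SE = √(3.810759 × 10^7) = 6173.

6173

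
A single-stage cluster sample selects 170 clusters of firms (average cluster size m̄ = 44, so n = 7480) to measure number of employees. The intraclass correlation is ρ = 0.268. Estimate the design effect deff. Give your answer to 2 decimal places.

12.52

deff = 1 + (44 − 1)·0.268 = 1 + 11.524 = 12.524.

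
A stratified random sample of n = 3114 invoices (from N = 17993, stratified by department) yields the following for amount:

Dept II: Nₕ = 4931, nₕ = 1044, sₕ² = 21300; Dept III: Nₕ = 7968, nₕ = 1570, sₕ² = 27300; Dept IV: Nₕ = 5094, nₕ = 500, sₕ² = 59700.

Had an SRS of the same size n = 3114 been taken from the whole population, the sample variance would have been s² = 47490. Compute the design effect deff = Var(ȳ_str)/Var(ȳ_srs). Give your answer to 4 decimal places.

0.9973

Var(ȳ_str) = Σ Wₕ²(1−fₕ)sₕ²/nₕ with Wₕ = Nₕ/17993:
  Dept II: (4931/17993)²·(1−1044/4931)·21300/1044 = 1.2078736
  Dept III: (7968/17993)²·(1−1570/7968)·27300/1570 = 2.7381006
  Dept IV: (5094/17993)²·(1−500/5094)·59700/500 = 8.6307214
  → Var(ȳ_str) = 12.576696.
Var(ȳ_srs) = (1 − 3114/17993)·47490/3114 = 12.611122.
deff = 12.576696 / 12.611122 = 0.9973.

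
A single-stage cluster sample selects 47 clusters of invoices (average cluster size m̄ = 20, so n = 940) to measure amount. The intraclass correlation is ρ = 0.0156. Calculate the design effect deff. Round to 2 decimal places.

1.30

deff = 1 + (20 − 1)·0.0156 = 1 + 0.2964 = 1.2964.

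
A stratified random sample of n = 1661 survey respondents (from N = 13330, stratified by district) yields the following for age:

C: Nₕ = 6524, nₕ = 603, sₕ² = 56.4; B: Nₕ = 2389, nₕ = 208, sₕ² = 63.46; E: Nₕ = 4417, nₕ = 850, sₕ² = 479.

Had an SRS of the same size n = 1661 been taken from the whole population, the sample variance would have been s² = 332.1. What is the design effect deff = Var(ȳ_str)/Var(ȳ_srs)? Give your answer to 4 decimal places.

Var(ȳ_str) = Σ Wₕ²(1−fₕ)sₕ²/nₕ with Wₕ = Nₕ/13330:
  C: (6524/13330)²·(1−603/6524)·56.4/603 = 0.020333424
  B: (2389/13330)²·(1−208/2389)·63.46/208 = 0.0089463987
  E: (4417/13330)²·(1−850/4417)·479/850 = 0.049967405
  → Var(ȳ_str) = 0.079247228.
Var(ȳ_srs) = (1 − 1661/13330)·332.1/1661 = 0.17502607.
deff = 0.079247228 / 0.17502607 = 0.4528.

0.4528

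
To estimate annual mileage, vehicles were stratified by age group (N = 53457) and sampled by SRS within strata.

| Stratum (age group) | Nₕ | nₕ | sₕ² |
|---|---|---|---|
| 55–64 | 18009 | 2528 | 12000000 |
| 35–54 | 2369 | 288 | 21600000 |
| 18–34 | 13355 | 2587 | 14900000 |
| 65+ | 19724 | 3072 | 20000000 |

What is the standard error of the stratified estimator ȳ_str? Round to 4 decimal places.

40.3808

Var(ȳ_str) = Σₕ Wₕ²(1 − fₕ)sₕ²/nₕ with Wₕ = Nₕ/N, N = 53457.
55–64: Wₕ = 0.33688759; term = 0.33688759²·(1 − 0.14037426)·12000000/2528 = 463.10943.
35–54: Wₕ = 0.04431599; term = 0.04431599²·(1 − 0.12157028)·21600000/288 = 129.38658.
18–34: Wₕ = 0.24982696; term = 0.24982696²·(1 − 0.19371022)·14900000/2587 = 289.84086.
65+: Wₕ = 0.36896945; term = 0.36896945²·(1 − 0.15574934)·20000000/3072 = 748.27462.
Sum = 1630.6115.
SE = √(1630.6115) = 40.3808.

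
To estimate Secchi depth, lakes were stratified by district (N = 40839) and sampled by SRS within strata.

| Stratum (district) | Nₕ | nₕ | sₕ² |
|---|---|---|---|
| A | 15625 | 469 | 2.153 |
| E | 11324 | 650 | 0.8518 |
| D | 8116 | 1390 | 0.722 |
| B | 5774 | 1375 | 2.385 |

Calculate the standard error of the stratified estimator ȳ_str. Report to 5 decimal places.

0.02811

Var(ȳ_str) = Σₕ Wₕ²(1 − fₕ)sₕ²/nₕ with Wₕ = Nₕ/N, N = 40839.
A: Wₕ = 0.38259997; term = 0.38259997²·(1 − 0.03001600)·2.153/469 = 6.5181689 × 10^-4.
E: Wₕ = 0.27728397; term = 0.27728397²·(1 − 0.05740021)·0.8518/650 = 9.4973215 × 10^-5.
D: Wₕ = 0.19873160; term = 0.19873160²·(1 − 0.17126663)·0.722/1390 = 1.7000868 × 10^-5.
B: Wₕ = 0.14138446; term = 0.14138446²·(1 − 0.23813647)·2.385/1375 = 2.641595 × 10^-5.
Sum = 7.9020692 × 10^-4.
SE = √(7.9020692 × 10^-4) = 0.02811.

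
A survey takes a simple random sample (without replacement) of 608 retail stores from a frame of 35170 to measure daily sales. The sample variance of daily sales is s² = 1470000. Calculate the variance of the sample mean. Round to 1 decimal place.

Under SRS without replacement, Var(ȳ) = (1 − f)·s²/n with f = n/N = 608/35170 = 0.01728746.
Var(ȳ) = (1 − 0.01728746)·1470000/608 = 0.98271254·2417.7632 = 2375.9662.

2376.0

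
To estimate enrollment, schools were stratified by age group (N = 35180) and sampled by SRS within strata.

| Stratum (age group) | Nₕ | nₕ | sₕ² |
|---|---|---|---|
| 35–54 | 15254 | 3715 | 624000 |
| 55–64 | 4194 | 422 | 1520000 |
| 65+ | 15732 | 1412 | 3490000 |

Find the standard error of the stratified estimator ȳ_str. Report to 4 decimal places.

22.8000

Var(ȳ_str) = Σₕ Wₕ²(1 − fₕ)sₕ²/nₕ with Wₕ = Nₕ/N, N = 35180.
35–54: Wₕ = 0.43359864; term = 0.43359864²·(1 − 0.24354268)·624000/3715 = 23.888342.
55–64: Wₕ = 0.11921546; term = 0.11921546²·(1 − 0.10061993)·1520000/422 = 46.040452.
65+: Wₕ = 0.44718590; term = 0.44718590²·(1 − 0.08975337)·3490000/1412 = 449.91038.
Sum = 519.83917.
SE = √(519.83917) = 22.8000.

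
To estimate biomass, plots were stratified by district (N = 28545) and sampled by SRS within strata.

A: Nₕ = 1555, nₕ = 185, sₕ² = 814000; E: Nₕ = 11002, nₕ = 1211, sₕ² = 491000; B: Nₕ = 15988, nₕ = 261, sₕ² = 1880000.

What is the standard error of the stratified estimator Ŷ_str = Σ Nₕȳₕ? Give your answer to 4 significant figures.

1.365 × 10^6

Var(Ŷ_str) = Σₕ Nₕ²(1 − fₕ)sₕ²/nₕ.
A: 1555²·(1 − 185/1555)·814000/185 = 9.37354 × 10^9.
E: 11002²·(1 − 1211/11002)·491000/1211 = 4.3675314 × 10^10.
B: 15988²·(1 − 261/15988)·1880000/261 = 1.8111623 × 10^12.
Sum = 1.8642112 × 10^12.
SE = √(1.8642112 × 10^12) = 1.365 × 10^6.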